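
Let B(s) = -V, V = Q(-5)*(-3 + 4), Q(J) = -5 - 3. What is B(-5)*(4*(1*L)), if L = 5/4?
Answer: 40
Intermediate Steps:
Q(J) = -8
V = -8 (V = -8*(-3 + 4) = -8*1 = -8)
L = 5/4 (L = 5*(¼) = 5/4 ≈ 1.2500)
B(s) = 8 (B(s) = -1*(-8) = 8)
B(-5)*(4*(1*L)) = 8*(4*(1*(5/4))) = 8*(4*(5/4)) = 8*5 = 40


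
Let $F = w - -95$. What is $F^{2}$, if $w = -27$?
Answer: $4624$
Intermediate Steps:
$F = 68$ ($F = -27 - -95 = -27 + 95 = 68$)
$F^{2} = 68^{2} = 4624$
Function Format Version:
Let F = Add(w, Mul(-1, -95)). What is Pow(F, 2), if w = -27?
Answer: 4624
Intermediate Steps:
F = 68 (F = Add(-27, Mul(-1, -95)) = Add(-27, 95) = 68)
Pow(F, 2) = Pow(68, 2) = 4624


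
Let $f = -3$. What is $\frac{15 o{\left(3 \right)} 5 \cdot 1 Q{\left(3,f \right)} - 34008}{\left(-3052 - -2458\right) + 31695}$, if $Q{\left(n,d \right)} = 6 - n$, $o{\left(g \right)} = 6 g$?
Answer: $- \frac{9986}{10367} \approx -0.96325$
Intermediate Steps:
$\frac{15 o{\left(3 \right)} 5 \cdot 1 Q{\left(3,f \right)} - 34008}{\left(-3052 - -2458\right) + 31695} = \frac{15 \cdot 6 \cdot 3 \cdot 5 \cdot 1 \left(6 - 3\right) - 34008}{\left(-3052 - -2458\right) + 31695} = \frac{15 \cdot 18 \cdot 5 \cdot 1 \left(6 - 3\right) - 34008}{\left(-3052 + 2458\right) + 31695} = \frac{15 \cdot 90 \cdot 1 \cdot 3 - 34008}{-594 + 31695} = \frac{15 \cdot 90 \cdot 3 - 34008}{31101} = \left(1350 \cdot 3 - 34008\right) \frac{1}{31101} = \left(4050 - 34008\right) \frac{1}{31101} = \left(-29958\right) \frac{1}{31101} = - \frac{9986}{10367}$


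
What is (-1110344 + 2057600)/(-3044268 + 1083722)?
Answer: -473628/980273 ≈ -0.48316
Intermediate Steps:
(-1110344 + 2057600)/(-3044268 + 1083722) = 947256/(-1960546) = 947256*(-1/1960546) = -473628/980273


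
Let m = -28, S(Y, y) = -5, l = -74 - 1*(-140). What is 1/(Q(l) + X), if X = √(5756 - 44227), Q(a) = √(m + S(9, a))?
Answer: -I/(√33 + √38471) ≈ -0.0049533*I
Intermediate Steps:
l = 66 (l = -74 + 140 = 66)
Q(a) = I*√33 (Q(a) = √(-28 - 5) = √(-33) = I*√33)
X = I*√38471 (X = √(-38471) = I*√38471 ≈ 196.14*I)
1/(Q(l) + X) = 1/(I*√33 + I*√38471)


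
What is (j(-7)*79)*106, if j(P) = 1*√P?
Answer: 8374*I*√7 ≈ 22156.0*I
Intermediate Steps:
j(P) = √P
(j(-7)*79)*106 = (√(-7)*79)*106 = ((I*√7)*79)*106 = (79*I*√7)*106 = 8374*I*√7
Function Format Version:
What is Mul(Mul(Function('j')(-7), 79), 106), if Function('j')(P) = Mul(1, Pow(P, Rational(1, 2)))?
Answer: Mul(8374, I, Pow(7, Rational(1, 2))) ≈ Mul(22156., I)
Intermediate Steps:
Function('j')(P) = Pow(P, Rational(1, 2))
Mul(Mul(Function('j')(-7), 79), 106) = Mul(Mul(Pow(-7, Rational(1, 2)), 79), 106) = Mul(Mul(Mul(I, Pow(7, Rational(1, 2))), 79), 106) = Mul(Mul(79, I, Pow(7, Rational(1, 2))), 106) = Mul(8374, I, Pow(7, Rational(1, 2)))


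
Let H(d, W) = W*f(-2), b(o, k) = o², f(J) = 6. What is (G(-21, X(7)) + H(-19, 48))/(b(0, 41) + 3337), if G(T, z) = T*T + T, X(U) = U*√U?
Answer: 708/3337 ≈ 0.21217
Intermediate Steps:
H(d, W) = 6*W (H(d, W) = W*6 = 6*W)
X(U) = U^(3/2)
G(T, z) = T + T² (G(T, z) = T² + T = T + T²)
(G(-21, X(7)) + H(-19, 48))/(b(0, 41) + 3337) = (-21*(1 - 21) + 6*48)/(0² + 3337) = (-21*(-20) + 288)/(0 + 3337) = (420 + 288)/3337 = 708*(1/3337) = 708/3337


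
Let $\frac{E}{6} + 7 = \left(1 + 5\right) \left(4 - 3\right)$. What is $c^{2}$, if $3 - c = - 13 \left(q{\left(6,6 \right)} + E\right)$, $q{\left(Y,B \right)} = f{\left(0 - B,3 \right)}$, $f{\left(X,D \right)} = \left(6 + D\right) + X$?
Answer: $1296$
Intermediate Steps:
$E = -6$ ($E = -42 + 6 \left(1 + 5\right) \left(4 - 3\right) = -42 + 6 \cdot 6 \cdot 1 = -42 + 6 \cdot 6 = -42 + 36 = -6$)
$f{\left(X,D \right)} = 6 + D + X$
$q{\left(Y,B \right)} = 9 - B$ ($q{\left(Y,B \right)} = 6 + 3 + \left(0 - B\right) = 6 + 3 - B = 9 - B$)
$c = -36$ ($c = 3 - - 13 \left(\left(9 - 6\right) - 6\right) = 3 - - 13 \left(3 - 6\right) = 3 - \left(-13\right) \left(-3\right) = 3 - 39 = -36$)
$c^{2} = \left(-36\right)^{2} = 1296$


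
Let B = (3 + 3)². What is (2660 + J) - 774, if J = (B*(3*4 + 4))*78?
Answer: 46814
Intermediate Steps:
B = 36 (B = 6² = 36)
J = 44928 (J = (36*(3*4 + 4))*78 = (36*(12 + 4))*78 = (36*16)*78 = 576*78 = 44928)
(2660 + J) - 774 = (2660 + 44928) - 774 = 47588 - 774 = 46814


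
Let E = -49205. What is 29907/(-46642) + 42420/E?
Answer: -690025515/459003922 ≈ -1.5033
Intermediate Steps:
29907/(-46642) + 42420/E = 29907/(-46642) + 42420/(-49205) = 29907*(-1/46642) + 42420*(-1/49205) = -29907/46642 - 8484/9841 = -690025515/459003922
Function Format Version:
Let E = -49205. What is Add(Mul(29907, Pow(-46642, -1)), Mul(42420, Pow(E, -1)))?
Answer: Rational(-690025515, 459003922) ≈ -1.5033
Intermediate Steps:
Add(Mul(29907, Pow(-46642, -1)), Mul(42420, Pow(E, -1))) = Add(Mul(29907, Pow(-46642, -1)), Mul(42420, Pow(-49205, -1))) = Add(Mul(29907, Rational(-1, 46642)), Mul(42420, Rational(-1, 49205))) = Add(Rational(-29907, 46642), Rational(-8484, 9841)) = Rational(-690025515, 459003922)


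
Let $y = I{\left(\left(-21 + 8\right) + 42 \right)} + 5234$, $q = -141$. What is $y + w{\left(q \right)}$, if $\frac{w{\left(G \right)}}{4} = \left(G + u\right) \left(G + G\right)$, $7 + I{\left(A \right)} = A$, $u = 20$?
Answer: $141744$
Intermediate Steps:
$I{\left(A \right)} = -7 + A$
$w{\left(G \right)} = 8 G \left(20 + G\right)$ ($w{\left(G \right)} = 4 \left(G + 20\right) \left(G + G\right) = 4 \left(20 + G\right) 2 G = 4 \cdot 2 G \left(20 + G\right) = 8 G \left(20 + G\right)$)
$y = 5256$ ($y = \left(-7 + \left(\left(-21 + 8\right) + 42\right)\right) + 5234 = \left(-7 + \left(-13 + 42\right)\right) + 5234 = \left(-7 + 29\right) + 5234 = 22 + 5234 = 5256$)
$y + w{\left(q \right)} = 5256 + 8 \left(-141\right) \left(20 - 141\right) = 5256 + 8 \left(-141\right) \left(-121\right) = 5256 + 136488 = 141744$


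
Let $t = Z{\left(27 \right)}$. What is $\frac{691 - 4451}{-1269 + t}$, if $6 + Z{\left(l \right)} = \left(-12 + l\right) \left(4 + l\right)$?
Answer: $\frac{376}{81} \approx 4.642$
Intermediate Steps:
$Z{\left(l \right)} = -6 + \left(-12 + l\right) \left(4 + l\right)$
$t = 459$ ($t = -54 + 27^{2} - 216 = -54 + 729 - 216 = 459$)
$\frac{691 - 4451}{-1269 + t} = \frac{691 - 4451}{-1269 + 459} = - \frac{3760}{-810} = \left(-3760\right) \left(- \frac{1}{810}\right) = \frac{376}{81}$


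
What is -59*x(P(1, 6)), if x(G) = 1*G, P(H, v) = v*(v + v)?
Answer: -4248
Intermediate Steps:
P(H, v) = 2*v**2 (P(H, v) = v*(2*v) = 2*v**2)
x(G) = G
-59*x(P(1, 6)) = -118*6**2 = -118*36 = -59*72 = -4248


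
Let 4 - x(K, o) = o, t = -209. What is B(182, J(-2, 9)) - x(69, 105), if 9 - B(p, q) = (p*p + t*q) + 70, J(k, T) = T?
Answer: -31203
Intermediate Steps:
x(K, o) = 4 - o
B(p, q) = -61 - p**2 + 209*q (B(p, q) = 9 - ((p*p - 209*q) + 70) = 9 - ((p**2 - 209*q) + 70) = 9 - (70 + p**2 - 209*q) = 9 + (-70 - p**2 + 209*q) = -61 - p**2 + 209*q)
B(182, J(-2, 9)) - x(69, 105) = (-61 - 1*182**2 + 209*9) - (4 - 1*105) = (-61 - 1*33124 + 1881) - (4 - 105) = (-61 - 33124 + 1881) - 1*(-101) = -31304 + 101 = -31203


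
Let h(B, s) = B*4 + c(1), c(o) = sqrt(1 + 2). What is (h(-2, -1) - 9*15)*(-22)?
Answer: 3146 - 22*sqrt(3) ≈ 3107.9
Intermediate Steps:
c(o) = sqrt(3)
h(B, s) = sqrt(3) + 4*B (h(B, s) = B*4 + sqrt(3) = 4*B + sqrt(3) = sqrt(3) + 4*B)
(h(-2, -1) - 9*15)*(-22) = ((sqrt(3) + 4*(-2)) - 9*15)*(-22) = ((sqrt(3) - 8) - 135)*(-22) = ((-8 + sqrt(3)) - 135)*(-22) = (-143 + sqrt(3))*(-22) = 3146 - 22*sqrt(3)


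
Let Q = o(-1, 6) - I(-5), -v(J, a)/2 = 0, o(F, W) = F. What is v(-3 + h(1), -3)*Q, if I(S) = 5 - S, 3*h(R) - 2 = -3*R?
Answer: 0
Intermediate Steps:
h(R) = 2/3 - R (h(R) = 2/3 + (-3*R)/3 = 2/3 - R)
v(J, a) = 0 (v(J, a) = -2*0 = 0)
Q = -11 (Q = -1 - (5 - 1*(-5)) = -1 - (5 + 5) = -1 - 1*10 = -1 - 10 = -11)
v(-3 + h(1), -3)*Q = 0*(-11) = 0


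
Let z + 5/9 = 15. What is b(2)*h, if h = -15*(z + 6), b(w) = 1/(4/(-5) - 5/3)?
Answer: 4600/37 ≈ 124.32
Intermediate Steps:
z = 130/9 (z = -5/9 + 15 = 130/9 ≈ 14.444)
b(w) = -15/37 (b(w) = 1/(4*(-1/5) - 5*1/3) = 1/(-4/5 - 5/3) = 1/(-37/15) = -15/37)
h = -920/3 (h = -15*(130/9 + 6) = -15*184/9 = -920/3 ≈ -306.67)
b(2)*h = -15/37*(-920/3) = 4600/37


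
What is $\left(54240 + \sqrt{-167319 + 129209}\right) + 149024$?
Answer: $203264 + i \sqrt{38110} \approx 2.0326 \cdot 10^{5} + 195.22 i$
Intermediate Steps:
$\left(54240 + \sqrt{-167319 + 129209}\right) + 149024 = \left(54240 + \sqrt{-38110}\right) + 149024 = \left(54240 + i \sqrt{38110}\right) + 149024 = 203264 + i \sqrt{38110}$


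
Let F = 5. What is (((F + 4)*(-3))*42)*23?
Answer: -26082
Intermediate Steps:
(((F + 4)*(-3))*42)*23 = (((5 + 4)*(-3))*42)*23 = ((9*(-3))*42)*23 = -27*42*23 = -1134*23 = -26082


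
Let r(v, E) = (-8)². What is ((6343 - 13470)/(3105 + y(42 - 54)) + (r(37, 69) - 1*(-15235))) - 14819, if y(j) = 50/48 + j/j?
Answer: 35622072/74569 ≈ 477.71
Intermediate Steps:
y(j) = 49/24 (y(j) = 50*(1/48) + 1 = 25/24 + 1 = 49/24)
r(v, E) = 64
((6343 - 13470)/(3105 + y(42 - 54)) + (r(37, 69) - 1*(-15235))) - 14819 = ((6343 - 13470)/(3105 + 49/24) + (64 - 1*(-15235))) - 14819 = (-7127/74569/24 + (64 + 15235)) - 14819 = (-7127*24/74569 + 15299) - 14819 = (-171048/74569 + 15299) - 14819 = 1140660083/74569 - 14819 = 35622072/74569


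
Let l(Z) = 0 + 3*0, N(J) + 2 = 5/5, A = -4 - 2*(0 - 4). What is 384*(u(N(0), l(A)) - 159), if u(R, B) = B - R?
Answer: -60672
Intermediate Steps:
A = 4 (A = -4 - 2*(-4) = -4 + 8 = 4)
N(J) = -1 (N(J) = -2 + 5/5 = -2 + 5*(⅕) = -2 + 1 = -1)
l(Z) = 0 (l(Z) = 0 + 0 = 0)
384*(u(N(0), l(A)) - 159) = 384*((0 - 1*(-1)) - 159) = 384*((0 + 1) - 159) = 384*(1 - 159) = 384*(-158) = -60672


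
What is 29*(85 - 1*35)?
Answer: 1450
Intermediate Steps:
29*(85 - 1*35) = 29*(85 - 35) = 29*50 = 1450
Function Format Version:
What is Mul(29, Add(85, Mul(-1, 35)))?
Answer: 1450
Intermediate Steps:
Mul(29, Add(85, Mul(-1, 35))) = Mul(29, Add(85, -35)) = Mul(29, 50) = 1450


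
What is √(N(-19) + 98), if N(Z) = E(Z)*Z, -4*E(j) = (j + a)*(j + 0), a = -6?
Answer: √9417/2 ≈ 48.521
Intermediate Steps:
E(j) = -j*(-6 + j)/4 (E(j) = -(j - 6)*(j + 0)/4 = -(-6 + j)*j/4 = -j*(-6 + j)/4)
N(Z) = Z²*(6 - Z)/4 (N(Z) = (Z*(6 - Z)/4)*Z = Z²*(6 - Z)/4)
√(N(-19) + 98) = √((¼)*(-19)²*(6 - 1*(-19)) + 98) = √((¼)*361*(6 + 19) + 98) = √((¼)*361*25 + 98) = √(9025/4 + 98) = √(9417/4) = √9417/2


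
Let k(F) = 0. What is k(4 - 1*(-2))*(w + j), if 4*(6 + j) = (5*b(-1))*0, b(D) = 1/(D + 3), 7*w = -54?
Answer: 0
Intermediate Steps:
w = -54/7 (w = (⅐)*(-54) = -54/7 ≈ -7.7143)
b(D) = 1/(3 + D)
j = -6 (j = -6 + ((5/(3 - 1))*0)/4 = -6 + ((5/2)*0)/4 = -6 + (¼)*0 = -6 + 0 = -6)
k(4 - 1*(-2))*(w + j) = 0*(-54/7 - 6) = 0*(-96/7) = 0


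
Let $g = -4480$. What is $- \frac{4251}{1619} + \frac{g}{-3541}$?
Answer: $- \frac{7799671}{5732879} \approx -1.3605$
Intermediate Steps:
$- \frac{4251}{1619} + \frac{g}{-3541} = - \frac{4251}{1619} - \frac{4480}{-3541} = \left(-4251\right) \frac{1}{1619} - - \frac{4480}{3541} = - \frac{4251}{1619} + \frac{4480}{3541} = - \frac{7799671}{5732879}$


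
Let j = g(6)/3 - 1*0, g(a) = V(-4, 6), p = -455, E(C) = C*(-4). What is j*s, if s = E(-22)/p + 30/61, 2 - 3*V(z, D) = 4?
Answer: -16564/249795 ≈ -0.066310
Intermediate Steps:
E(C) = -4*C
V(z, D) = -⅔ (V(z, D) = ⅔ - ⅓*4 = ⅔ - 4/3 = -⅔)
g(a) = -⅔
j = -2/9 (j = -⅔/3 - 1*0 = -⅔*⅓ + 0 = -2/9 + 0 = -2/9 ≈ -0.22222)
s = 8282/27755 (s = -4*(-22)/(-455) + 30/61 = 88*(-1/455) + 30*(1/61) = -88/455 + 30/61 = 8282/27755 ≈ 0.29840)
j*s = -2/9*8282/27755 = -16564/249795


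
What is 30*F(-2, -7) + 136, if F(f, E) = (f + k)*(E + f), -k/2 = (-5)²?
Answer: 14176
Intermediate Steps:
k = -50 (k = -2*(-5)² = -2*25 = -50)
F(f, E) = (-50 + f)*(E + f) (F(f, E) = (f - 50)*(E + f) = (-50 + f)*(E + f))
30*F(-2, -7) + 136 = 30*((-2)² - 50*(-7) - 50*(-2) - 7*(-2)) + 136 = 30*(4 + 350 + 100 + 14) + 136 = 30*468 + 136 = 14040 + 136 = 14176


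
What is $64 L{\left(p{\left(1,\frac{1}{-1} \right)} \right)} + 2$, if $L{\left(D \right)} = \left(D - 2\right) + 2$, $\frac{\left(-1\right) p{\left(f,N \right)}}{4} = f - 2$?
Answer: $258$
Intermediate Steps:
$p{\left(f,N \right)} = 8 - 4 f$ ($p{\left(f,N \right)} = - 4 \left(f - 2\right) = - 4 \left(-2 + f\right) = 8 - 4 f$)
$L{\left(D \right)} = D$ ($L{\left(D \right)} = \left(-2 + D\right) + 2 = D$)
$64 L{\left(p{\left(1,\frac{1}{-1} \right)} \right)} + 2 = 64 \left(8 - 4\right) + 2 = 64 \cdot 4 + 2 = 256 + 2 = 258$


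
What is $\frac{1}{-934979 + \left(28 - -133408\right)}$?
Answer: $- \frac{1}{801543} \approx -1.2476 \cdot 10^{-6}$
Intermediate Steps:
$\frac{1}{-934979 + \left(28 - -133408\right)} = \frac{1}{-934979 + \left(28 + 133408\right)} = \frac{1}{-934979 + 133436} = \frac{1}{-801543} = - \frac{1}{801543}$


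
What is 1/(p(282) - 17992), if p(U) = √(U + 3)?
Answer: -17992/323711779 - √285/323711779 ≈ -5.5632e-5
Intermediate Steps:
p(U) = √(3 + U)
1/(p(282) - 17992) = 1/(√(3 + 282) - 17992) = 1/(√285 - 17992) = 1/(-17992 + √285)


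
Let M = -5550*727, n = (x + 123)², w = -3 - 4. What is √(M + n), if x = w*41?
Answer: I*√4007954 ≈ 2002.0*I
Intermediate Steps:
w = -7
x = -287 (x = -7*41 = -287)
n = 26896 (n = (-287 + 123)² = (-164)² = 26896)
M = -4034850
√(M + n) = √(-4034850 + 26896) = √(-4007954) = I*√4007954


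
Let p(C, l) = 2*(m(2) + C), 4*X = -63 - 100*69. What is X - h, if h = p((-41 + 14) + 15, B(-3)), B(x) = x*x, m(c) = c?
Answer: -6883/4 ≈ -1720.8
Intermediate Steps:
X = -6963/4 (X = (-63 - 100*69)/4 = (-63 - 6900)/4 = (¼)*(-6963) = -6963/4 ≈ -1740.8)
B(x) = x²
p(C, l) = 4 + 2*C (p(C, l) = 2*(2 + C) = 4 + 2*C)
h = -20 (h = 4 + 2*((-41 + 14) + 15) = 4 + 2*(-27 + 15) = 4 + 2*(-12) = 4 - 24 = -20)
X - h = -6963/4 - 1*(-20) = -6963/4 + 20 = -6883/4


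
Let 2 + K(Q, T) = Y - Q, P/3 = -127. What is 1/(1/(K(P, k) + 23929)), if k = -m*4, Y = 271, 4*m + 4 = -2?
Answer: 24579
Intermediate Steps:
m = -3/2 (m = -1 + (¼)*(-2) = -1 - ½ = -3/2 ≈ -1.5000)
P = -381 (P = 3*(-127) = -381)
k = 6 (k = -1*(-3/2)*4 = (3/2)*4 = 6)
K(Q, T) = 269 - Q (K(Q, T) = -2 + (271 - Q) = 269 - Q)
1/(1/(K(P, k) + 23929)) = 1/(1/((269 - 1*(-381)) + 23929)) = 1/(1/((269 + 381) + 23929)) = 1/(1/(650 + 23929)) = 1/(1/24579) = 24579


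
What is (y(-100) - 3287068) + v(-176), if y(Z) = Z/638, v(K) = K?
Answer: -1048630886/319 ≈ -3.2872e+6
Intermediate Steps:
y(Z) = Z/638 (y(Z) = Z*(1/638) = Z/638)
(y(-100) - 3287068) + v(-176) = ((1/638)*(-100) - 3287068) - 176 = (-50/319 - 3287068) - 176 = -1048574742/319 - 176 = -1048630886/319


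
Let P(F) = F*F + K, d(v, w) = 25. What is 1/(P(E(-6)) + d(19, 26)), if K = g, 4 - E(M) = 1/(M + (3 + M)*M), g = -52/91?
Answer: 1008/40087 ≈ 0.025145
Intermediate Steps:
g = -4/7 (g = -52*1/91 = -4/7 ≈ -0.57143)
E(M) = 4 - 1/(M + M*(3 + M)) (E(M) = 4 - 1/(M + (3 + M)*M) = 4 - 1/(M + M*(3 + M)))
K = -4/7 ≈ -0.57143
P(F) = -4/7 + F² (P(F) = F*F - 4/7 = F² - 4/7 = -4/7 + F²)
1/(P(E(-6)) + d(19, 26)) = 1/((-4/7 + ((-1 + 4*(-6)² + 16*(-6))/((-6)*(4 - 6)))²) + 25) = 1/((-4/7 + (-⅙*(-1 + 4*36 - 96)/(-2))²) + 25) = 1/((-4/7 + (-⅙*(-½)*(-1 + 144 - 96))²) + 25) = 1/((-4/7 + (-⅙*(-½)*47)²) + 25) = 1/((-4/7 + (47/12)²) + 25) = 1/((-4/7 + 2209/144) + 25) = 1/(14887/1008 + 25) = 1/(40087/1008) = 1008/40087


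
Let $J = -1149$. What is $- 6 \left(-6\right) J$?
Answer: $-41364$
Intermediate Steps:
$- 6 \left(-6\right) J = - 6 \left(-6\right) \left(-1149\right) = - \left(-36\right) \left(-1149\right) = \left(-1\right) 41364 = -41364$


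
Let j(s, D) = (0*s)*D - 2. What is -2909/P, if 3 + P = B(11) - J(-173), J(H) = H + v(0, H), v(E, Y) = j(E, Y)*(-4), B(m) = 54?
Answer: -2909/216 ≈ -13.468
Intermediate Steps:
j(s, D) = -2 (j(s, D) = 0*D - 2 = 0 - 2 = -2)
v(E, Y) = 8 (v(E, Y) = -2*(-4) = 8)
J(H) = 8 + H (J(H) = H + 8 = 8 + H)
P = 216 (P = -3 + (54 - (8 - 173)) = -3 + (54 - 1*(-165)) = -3 + (54 + 165) = -3 + 219 = 216)
-2909/P = -2909/216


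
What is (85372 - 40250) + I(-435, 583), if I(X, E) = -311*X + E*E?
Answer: 520296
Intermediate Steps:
I(X, E) = E**2 - 311*X (I(X, E) = -311*X + E**2 = E**2 - 311*X)
(85372 - 40250) + I(-435, 583) = (85372 - 40250) + (583**2 - 311*(-435)) = 45122 + (339889 + 135285) = 45122 + 475174 = 520296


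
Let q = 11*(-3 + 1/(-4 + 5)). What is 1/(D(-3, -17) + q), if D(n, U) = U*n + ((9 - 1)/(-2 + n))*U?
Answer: 5/281 ≈ 0.017794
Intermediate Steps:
D(n, U) = U*n + 8*U/(-2 + n) (D(n, U) = U*n + (8/(-2 + n))*U = U*n + 8*U/(-2 + n))
q = -22 (q = 11*(-3 + 1/1) = 11*(-3 + 1) = 11*(-2) = -22)
1/(D(-3, -17) + q) = 1/(-17*(8 + (-3)² - 2*(-3))/(-2 - 3) - 22) = 1/(-17*(8 + 9 + 6)/(-5) - 22) = 1/(-17*(-⅕)*23 - 22) = 1/(391/5 - 22) = 1/(281/5) = 5/281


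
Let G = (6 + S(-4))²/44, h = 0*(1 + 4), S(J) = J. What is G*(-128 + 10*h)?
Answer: -128/11 ≈ -11.636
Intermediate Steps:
h = 0 (h = 0*5 = 0)
G = 1/11 (G = (6 - 4)²/44 = 2²*(1/44) = 4*(1/44) = 1/11 ≈ 0.090909)
G*(-128 + 10*h) = (-128 + 10*0)/11 = (-128 + 0)/11 = (1/11)*(-128) = -128/11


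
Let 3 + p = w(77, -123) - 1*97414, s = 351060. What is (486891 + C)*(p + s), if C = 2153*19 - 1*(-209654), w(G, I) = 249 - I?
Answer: 187323869780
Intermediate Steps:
p = -97045 (p = -3 + ((249 - 1*(-123)) - 1*97414) = -3 + ((249 + 123) - 97414) = -3 + (372 - 97414) = -3 - 97042 = -97045)
C = 250561 (C = 40907 + 209654 = 250561)
(486891 + C)*(p + s) = (486891 + 250561)*(-97045 + 351060) = 737452*254015 = 187323869780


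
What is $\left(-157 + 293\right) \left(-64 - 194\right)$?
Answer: $-35088$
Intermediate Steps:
$\left(-157 + 293\right) \left(-64 - 194\right) = 136 \left(-258\right) = -35088$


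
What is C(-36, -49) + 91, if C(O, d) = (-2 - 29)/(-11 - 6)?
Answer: 1578/17 ≈ 92.823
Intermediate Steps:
C(O, d) = 31/17 (C(O, d) = -31/(-17) = -31*(-1/17) = 31/17)
C(-36, -49) + 91 = 31/17 + 91 = 1578/17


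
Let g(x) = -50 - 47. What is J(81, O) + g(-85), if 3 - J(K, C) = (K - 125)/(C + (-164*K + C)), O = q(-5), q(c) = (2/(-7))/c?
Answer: -10926381/116234 ≈ -94.003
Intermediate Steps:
g(x) = -97
q(c) = -2/(7*c) (q(c) = (2*(-⅐))/c = -2/(7*c))
O = 2/35 (O = -2/7/(-5) = -2/7*(-⅕) = 2/35 ≈ 0.057143)
J(K, C) = 3 - (-125 + K)/(-164*K + 2*C) (J(K, C) = 3 - (K - 125)/(C + (-164*K + C)) = 3 - (-125 + K)/(C + (C - 164*K)) = 3 - (-125 + K)/(-164*K + 2*C))
J(81, O) + g(-85) = (125 - 493*81 + 6*(2/35))/(2*(2/35 - 82*81)) - 97 = (125 - 39933 + 12/35)/(2*(2/35 - 6642)) - 97 = (½)*(-1393268/35)/(-232468/35) - 97 = (½)*(-35/232468)*(-1393268/35) - 97 = 348317/116234 - 97 = -10926381/116234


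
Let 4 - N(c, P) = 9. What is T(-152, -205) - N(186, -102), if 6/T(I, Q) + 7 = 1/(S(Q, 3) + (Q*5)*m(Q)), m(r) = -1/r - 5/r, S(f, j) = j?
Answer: 394/95 ≈ 4.1474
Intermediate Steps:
m(r) = -6/r
N(c, P) = -5 (N(c, P) = 4 - 1*9 = 4 - 9 = -5)
T(I, Q) = -81/95 (T(I, Q) = 6/(-7 + 1/(3 + (Q*5)*(-6/Q))) = 6/(-7 + 1/(3 + (5*Q)*(-6/Q))) = 6/(-7 + 1/(3 - 30)) = 6/(-7 + 1/(-27)) = 6/(-7 - 1/27) = 6/(-190/27) = 6*(-27/190) = -81/95)
T(-152, -205) - N(186, -102) = -81/95 - 1*(-5) = -81/95 + 5 = 394/95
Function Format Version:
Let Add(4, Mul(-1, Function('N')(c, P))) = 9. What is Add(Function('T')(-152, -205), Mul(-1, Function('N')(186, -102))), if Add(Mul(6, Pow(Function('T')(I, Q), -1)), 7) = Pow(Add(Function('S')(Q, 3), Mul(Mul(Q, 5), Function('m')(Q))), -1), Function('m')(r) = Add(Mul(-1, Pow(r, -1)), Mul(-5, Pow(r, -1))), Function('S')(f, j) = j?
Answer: Rational(394, 95) ≈ 4.1474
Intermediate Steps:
Function('m')(r) = Mul(-6, Pow(r, -1))
Function('N')(c, P) = -5 (Function('N')(c, P) = Add(4, Mul(-1, 9)) = Add(4, -9) = -5)
Function('T')(I, Q) = Rational(-81, 95) (Function('T')(I, Q) = Mul(6, Pow(Add(-7, Pow(Add(3, Mul(Mul(Q, 5), Mul(-6, Pow(Q, -1)))), -1)), -1)) = Mul(6, Pow(Add(-7, Pow(Add(3, Mul(Mul(5, Q), Mul(-6, Pow(Q, -1)))), -1)), -1)) = Mul(6, Pow(Add(-7, Pow(Add(3, -30), -1)), -1)) = Mul(6, Pow(Add(-7, Pow(-27, -1)), -1)) = Mul(6, Pow(Add(-7, Rational(-1, 27)), -1)) = Mul(6, Pow(Rational(-190, 27), -1)) = Mul(6, Rational(-27, 190)) = Rational(-81, 95))
Add(Function('T')(-152, -205), Mul(-1, Function('N')(186, -102))) = Add(Rational(-81, 95), Mul(-1, -5)) = Add(Rational(-81, 95), 5) = Rational(394, 95)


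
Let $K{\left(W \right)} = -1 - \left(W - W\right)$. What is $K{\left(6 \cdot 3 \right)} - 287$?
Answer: $-288$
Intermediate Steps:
$K{\left(W \right)} = -1$ ($K{\left(W \right)} = -1 - 0 = -1 + 0 = -1$)
$K{\left(6 \cdot 3 \right)} - 287 = -1 - 287 = -288$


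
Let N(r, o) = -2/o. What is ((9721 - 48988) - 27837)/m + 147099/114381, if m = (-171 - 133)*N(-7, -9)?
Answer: 720502498/724413 ≈ 994.60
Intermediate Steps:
N(r, o) = -2/o
m = -608/9 (m = (-171 - 133)*(-2/(-9)) = -(-608)*(-1)/9 = -304*2/9 = -608/9 ≈ -67.556)
((9721 - 48988) - 27837)/m + 147099/114381 = ((9721 - 48988) - 27837)/(-608/9) + 147099/114381 = (-39267 - 27837)*(-9/608) + 147099*(1/114381) = -67104*(-9/608) + 49033/38127 = 18873/19 + 49033/38127 = 720502498/724413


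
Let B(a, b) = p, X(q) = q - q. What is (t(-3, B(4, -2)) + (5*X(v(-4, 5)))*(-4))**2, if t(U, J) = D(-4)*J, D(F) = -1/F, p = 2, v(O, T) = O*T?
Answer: 1/4 ≈ 0.25000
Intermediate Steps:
X(q) = 0
B(a, b) = 2
t(U, J) = J/4 (t(U, J) = (-1/(-4))*J = (-1*(-1/4))*J = J/4)
(t(-3, B(4, -2)) + (5*X(v(-4, 5)))*(-4))**2 = ((1/4)*2 + (5*0)*(-4))**2 = (1/2 + 0*(-4))**2 = (1/2 + 0)**2 = (1/2)**2 = 1/4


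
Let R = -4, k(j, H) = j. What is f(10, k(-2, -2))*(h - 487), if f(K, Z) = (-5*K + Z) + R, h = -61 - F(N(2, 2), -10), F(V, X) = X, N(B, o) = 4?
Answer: 30128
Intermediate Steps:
h = -51 (h = -61 - 1*(-10) = -61 + 10 = -51)
f(K, Z) = -4 + Z - 5*K (f(K, Z) = (-5*K + Z) - 4 = (Z - 5*K) - 4 = -4 + Z - 5*K)
f(10, k(-2, -2))*(h - 487) = (-4 - 2 - 5*10)*(-51 - 487) = (-4 - 2 - 50)*(-538) = -56*(-538) = 30128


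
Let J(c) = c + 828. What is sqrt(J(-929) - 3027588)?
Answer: I*sqrt(3027689) ≈ 1740.0*I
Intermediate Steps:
J(c) = 828 + c
sqrt(J(-929) - 3027588) = sqrt((828 - 929) - 3027588) = sqrt(-101 - 3027588) = sqrt(-3027689) = I*sqrt(3027689)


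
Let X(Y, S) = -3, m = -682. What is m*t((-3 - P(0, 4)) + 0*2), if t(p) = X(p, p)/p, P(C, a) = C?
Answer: -682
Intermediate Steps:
t(p) = -3/p
m*t((-3 - P(0, 4)) + 0*2) = -(-2046)/((-3 - 1*0) + 0*2) = -(-2046)/((-3 + 0) + 0) = -(-2046)/(-3 + 0) = -(-2046)/(-3) = -(-2046)*(-1)/3 = -682*1 = -682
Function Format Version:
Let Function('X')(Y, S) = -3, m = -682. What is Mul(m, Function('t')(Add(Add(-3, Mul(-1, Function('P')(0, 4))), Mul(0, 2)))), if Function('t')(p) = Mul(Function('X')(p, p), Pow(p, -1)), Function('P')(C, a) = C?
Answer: -682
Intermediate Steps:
Function('t')(p) = Mul(-3, Pow(p, -1))
Mul(m, Function('t')(Add(Add(-3, Mul(-1, Function('P')(0, 4))), Mul(0, 2)))) = Mul(-682, Mul(-3, Pow(Add(Add(-3, Mul(-1, 0)), Mul(0, 2)), -1))) = Mul(-682, Mul(-3, Pow(Add(Add(-3, 0), 0), -1))) = Mul(-682, Mul(-3, Pow(Add(-3, 0), -1))) = Mul(-682, Mul(-3, Pow(-3, -1))) = Mul(-682, Mul(-3, Rational(-1, 3))) = Mul(-682, 1) = -682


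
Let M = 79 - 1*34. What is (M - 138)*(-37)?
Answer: 3441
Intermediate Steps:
M = 45 (M = 79 - 34 = 45)
(M - 138)*(-37) = (45 - 138)*(-37) = -93*(-37) = 3441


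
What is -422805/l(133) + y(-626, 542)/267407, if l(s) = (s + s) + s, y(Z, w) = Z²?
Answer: -5376412291/5080733 ≈ -1058.2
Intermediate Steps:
l(s) = 3*s (l(s) = 2*s + s = 3*s)
-422805/l(133) + y(-626, 542)/267407 = -422805/(3*133) + (-626)²/267407 = -422805/399 + 391876*(1/267407) = -422805*1/399 + 391876/267407 = -140935/133 + 391876/267407 = -5376412291/5080733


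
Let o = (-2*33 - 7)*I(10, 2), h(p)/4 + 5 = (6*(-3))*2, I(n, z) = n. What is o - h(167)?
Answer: -566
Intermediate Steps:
h(p) = -164 (h(p) = -20 + 4*((6*(-3))*2) = -20 + 4*(-18*2) = -20 + 4*(-36) = -20 - 144 = -164)
o = -730 (o = (-2*33 - 7)*10 = (-66 - 7)*10 = -73*10 = -730)
o - h(167) = -730 - 1*(-164) = -730 + 164 = -566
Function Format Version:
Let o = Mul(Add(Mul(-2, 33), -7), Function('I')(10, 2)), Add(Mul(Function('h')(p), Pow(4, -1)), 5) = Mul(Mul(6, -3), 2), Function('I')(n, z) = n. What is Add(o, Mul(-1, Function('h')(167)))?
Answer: -566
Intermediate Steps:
Function('h')(p) = -164 (Function('h')(p) = Add(-20, Mul(4, Mul(Mul(6, -3), 2))) = Add(-20, Mul(4, Mul(-18, 2))) = Add(-20, Mul(4, -36)) = Add(-20, -144) = -164)
o = -730 (o = Mul(Add(Mul(-2, 33), -7), 10) = Mul(Add(-66, -7), 10) = Mul(-73, 10) = -730)
Add(o, Mul(-1, Function('h')(167))) = Add(-730, Mul(-1, -164)) = Add(-730, 164) = -566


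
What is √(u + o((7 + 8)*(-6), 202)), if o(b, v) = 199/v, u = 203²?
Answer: √1681532234/202 ≈ 203.00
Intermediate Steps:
u = 41209
√(u + o((7 + 8)*(-6), 202)) = √(41209 + 199/202) = √(8324417/202) = √1681532234/202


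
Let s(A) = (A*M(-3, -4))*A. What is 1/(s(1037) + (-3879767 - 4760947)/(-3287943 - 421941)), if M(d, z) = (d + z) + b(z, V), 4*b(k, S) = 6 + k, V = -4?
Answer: -309157/2160975330505 ≈ -1.4306e-7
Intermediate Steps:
b(k, S) = 3/2 + k/4 (b(k, S) = (6 + k)/4 = 3/2 + k/4)
M(d, z) = 3/2 + d + 5*z/4 (M(d, z) = (d + z) + (3/2 + z/4) = 3/2 + d + 5*z/4)
s(A) = -13*A²/2 (s(A) = (A*(3/2 - 3 + (5/4)*(-4)))*A = (A*(3/2 - 3 - 5))*A = (A*(-13/2))*A = (-13*A/2)*A = -13*A²/2)
1/(s(1037) + (-3879767 - 4760947)/(-3287943 - 421941)) = 1/(-13/2*1037² + (-3879767 - 4760947)/(-3287943 - 421941)) = 1/(-13/2*1075369 - 8640714/(-3709884)) = 1/(-13979797/2 - 8640714*(-1/3709884)) = 1/(-13979797/2 + 1440119/618314) = 1/(-2160975330505/309157) = -309157/2160975330505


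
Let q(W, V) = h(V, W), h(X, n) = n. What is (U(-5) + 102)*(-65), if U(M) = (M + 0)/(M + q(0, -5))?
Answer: -6695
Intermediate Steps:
q(W, V) = W
U(M) = 1 (U(M) = (M + 0)/(M + 0) = M/M = 1)
(U(-5) + 102)*(-65) = (1 + 102)*(-65) = 103*(-65) = -6695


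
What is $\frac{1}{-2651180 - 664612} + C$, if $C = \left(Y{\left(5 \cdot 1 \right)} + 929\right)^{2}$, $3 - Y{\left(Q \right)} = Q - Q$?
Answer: $\frac{2880176510207}{3315792} \approx 8.6862 \cdot 10^{5}$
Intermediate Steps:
$Y{\left(Q \right)} = 3$ ($Y{\left(Q \right)} = 3 - \left(Q - Q\right) = 3 - 0 = 3 + 0 = 3$)
$C = 868624$ ($C = \left(3 + 929\right)^{2} = 932^{2} = 868624$)
$\frac{1}{-2651180 - 664612} + C = \frac{1}{-2651180 - 664612} + 868624 = \frac{1}{-3315792} + 868624 = - \frac{1}{3315792} + 868624 = \frac{2880176510207}{3315792}$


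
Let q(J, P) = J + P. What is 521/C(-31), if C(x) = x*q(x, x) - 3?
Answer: 521/1919 ≈ 0.27150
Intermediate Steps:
C(x) = -3 + 2*x² (C(x) = x*(x + x) - 3 = x*(2*x) - 3 = 2*x² - 3 = -3 + 2*x²)
521/C(-31) = 521/(-3 + 2*(-31)²) = 521/(-3 + 2*961) = 521/(-3 + 1922) = 521/1919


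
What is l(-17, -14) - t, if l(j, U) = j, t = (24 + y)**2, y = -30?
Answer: -53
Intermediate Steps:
t = 36 (t = (24 - 30)**2 = (-6)**2 = 36)
l(-17, -14) - t = -17 - 1*36 = -17 - 36 = -53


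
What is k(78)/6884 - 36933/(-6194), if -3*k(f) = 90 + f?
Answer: 63474977/10659874 ≈ 5.9546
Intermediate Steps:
k(f) = -30 - f/3 (k(f) = -(90 + f)/3 = -30 - f/3)
k(78)/6884 - 36933/(-6194) = (-30 - ⅓*78)/6884 - 36933/(-6194) = (-30 - 26)*(1/6884) - 36933*(-1/6194) = -56*1/6884 + 36933/6194 = -14/1721 + 36933/6194 = 63474977/10659874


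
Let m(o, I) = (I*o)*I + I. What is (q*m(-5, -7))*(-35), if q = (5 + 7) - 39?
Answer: -238140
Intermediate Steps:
m(o, I) = I + o*I**2 (m(o, I) = o*I**2 + I = I + o*I**2)
q = -27 (q = 12 - 39 = -27)
(q*m(-5, -7))*(-35) = -(-189)*(1 - 7*(-5))*(-35) = -(-189)*(1 + 35)*(-35) = -(-189)*36*(-35) = -27*(-252)*(-35) = 6804*(-35) = -238140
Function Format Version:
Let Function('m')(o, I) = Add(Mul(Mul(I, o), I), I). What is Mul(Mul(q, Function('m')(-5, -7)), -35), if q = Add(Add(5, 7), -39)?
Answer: -238140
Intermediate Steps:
Function('m')(o, I) = Add(I, Mul(o, Pow(I, 2))) (Function('m')(o, I) = Add(Mul(o, Pow(I, 2)), I) = Add(I, Mul(o, Pow(I, 2))))
q = -27 (q = Add(12, -39) = -27)
Mul(Mul(q, Function('m')(-5, -7)), -35) = Mul(Mul(-27, Mul(-7, Add(1, Mul(-7, -5)))), -35) = Mul(Mul(-27, Mul(-7, Add(1, 35))), -35) = Mul(Mul(-27, Mul(-7, 36)), -35) = Mul(Mul(-27, -252), -35) = Mul(6804, -35) = -238140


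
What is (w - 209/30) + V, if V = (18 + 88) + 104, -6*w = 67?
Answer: 2878/15 ≈ 191.87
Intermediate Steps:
w = -67/6 (w = -1/6*67 = -67/6 ≈ -11.167)
V = 210 (V = 106 + 104 = 210)
(w - 209/30) + V = (-67/6 - 209/30) + 210 = -272/15 + 210 = 2878/15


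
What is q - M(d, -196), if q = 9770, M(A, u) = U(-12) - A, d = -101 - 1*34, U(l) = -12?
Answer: 9647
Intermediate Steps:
d = -135 (d = -101 - 34 = -135)
M(A, u) = -12 - A
q - M(d, -196) = 9770 - (-12 - 1*(-135)) = 9770 - (-12 + 135) = 9770 - 1*123 = 9770 - 123 = 9647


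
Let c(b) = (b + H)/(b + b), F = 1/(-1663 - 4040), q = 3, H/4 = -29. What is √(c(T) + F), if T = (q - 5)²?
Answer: I*√455344629/5703 ≈ 3.7417*I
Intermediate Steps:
H = -116 (H = 4*(-29) = -116)
T = 4 (T = (3 - 5)² = (-2)² = 4)
F = -1/5703 (F = 1/(-5703) = -1/5703 ≈ -0.00017535)
c(b) = (-116 + b)/(2*b) (c(b) = (b - 116)/(b + b) = (-116 + b)/((2*b)) = (-116 + b)*(1/(2*b)) = (-116 + b)/(2*b))
√(c(T) + F) = √((½)*(-116 + 4)/4 - 1/5703) = √((½)*(¼)*(-112) - 1/5703) = √(-14 - 1/5703) = √(-79843/5703) = I*√455344629/5703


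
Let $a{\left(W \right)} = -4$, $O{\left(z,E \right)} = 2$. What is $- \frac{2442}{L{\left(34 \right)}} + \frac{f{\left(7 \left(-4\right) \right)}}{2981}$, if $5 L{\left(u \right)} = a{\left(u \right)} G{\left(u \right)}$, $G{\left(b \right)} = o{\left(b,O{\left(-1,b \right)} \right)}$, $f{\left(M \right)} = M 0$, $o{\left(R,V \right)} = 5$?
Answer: $\frac{1221}{2} \approx 610.5$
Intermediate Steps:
$f{\left(M \right)} = 0$
$G{\left(b \right)} = 5$
$L{\left(u \right)} = -4$ ($L{\left(u \right)} = \frac{\left(-4\right) 5}{5} = \frac{1}{5} \left(-20\right) = -4$)
$- \frac{2442}{L{\left(34 \right)}} + \frac{f{\left(7 \left(-4\right) \right)}}{2981} = - \frac{2442}{-4} + \frac{0}{2981} = \left(-2442\right) \left(- \frac{1}{4}\right) + 0 \cdot \frac{1}{2981} = \frac{1221}{2} + 0 = \frac{1221}{2}$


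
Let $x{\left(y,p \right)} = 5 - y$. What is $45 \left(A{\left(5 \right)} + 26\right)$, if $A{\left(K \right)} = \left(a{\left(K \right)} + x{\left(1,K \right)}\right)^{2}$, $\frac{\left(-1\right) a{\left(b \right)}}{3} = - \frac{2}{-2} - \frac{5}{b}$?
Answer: $1890$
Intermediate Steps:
$a{\left(b \right)} = -3 + \frac{15}{b}$ ($a{\left(b \right)} = - 3 \left(- \frac{2}{-2} - \frac{5}{b}\right) = - 3 \left(\left(-2\right) \left(- \frac{1}{2}\right) - \frac{5}{b}\right) = - 3 \left(1 - \frac{5}{b}\right) = -3 + \frac{15}{b}$)
$A{\left(K \right)} = \left(1 + \frac{15}{K}\right)^{2}$ ($A{\left(K \right)} = \left(\left(-3 + \frac{15}{K}\right) + \left(5 - 1\right)\right)^{2} = \left(\left(-3 + \frac{15}{K}\right) + 4\right)^{2} = \left(1 + \frac{15}{K}\right)^{2}$)
$45 \left(A{\left(5 \right)} + 26\right) = 45 \left(\frac{\left(15 + 5\right)^{2}}{25} + 26\right) = 45 \left(\frac{20^{2}}{25} + 26\right) = 45 \left(\frac{1}{25} \cdot 400 + 26\right) = 45 \left(16 + 26\right) = 45 \cdot 42 = 1890$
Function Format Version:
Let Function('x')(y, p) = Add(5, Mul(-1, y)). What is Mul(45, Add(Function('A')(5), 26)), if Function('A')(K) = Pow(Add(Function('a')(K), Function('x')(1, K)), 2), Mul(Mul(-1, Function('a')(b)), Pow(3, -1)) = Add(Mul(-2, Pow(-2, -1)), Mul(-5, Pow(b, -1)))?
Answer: 1890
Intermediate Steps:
Function('a')(b) = Add(-3, Mul(15, Pow(b, -1))) (Function('a')(b) = Mul(-3, Add(Mul(-2, Pow(-2, -1)), Mul(-5, Pow(b, -1)))) = Mul(-3, Add(Mul(-2, Rational(-1, 2)), Mul(-5, Pow(b, -1)))) = Mul(-3, Add(1, Mul(-5, Pow(b, -1)))) = Add(-3, Mul(15, Pow(b, -1))))
Function('A')(K) = Pow(Add(1, Mul(15, Pow(K, -1))), 2) (Function('A')(K) = Pow(Add(Add(-3, Mul(15, Pow(K, -1))), Add(5, Mul(-1, 1))), 2) = Pow(Add(Add(-3, Mul(15, Pow(K, -1))), Add(5, -1)), 2) = Pow(Add(Add(-3, Mul(15, Pow(K, -1))), 4), 2) = Pow(Add(1, Mul(15, Pow(K, -1))), 2))
Mul(45, Add(Function('A')(5), 26)) = Mul(45, Add(Mul(Pow(5, -2), Pow(Add(15, 5), 2)), 26)) = Mul(45, Add(Mul(Rational(1, 25), Pow(20, 2)), 26)) = Mul(45, Add(Mul(Rational(1, 25), 400), 26)) = Mul(45, Add(16, 26)) = Mul(45, 42) = 1890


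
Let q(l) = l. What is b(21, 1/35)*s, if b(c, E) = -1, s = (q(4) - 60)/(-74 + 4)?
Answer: -⅘ ≈ -0.80000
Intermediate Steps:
s = ⅘ (s = (4 - 60)/(-74 + 4) = -56/(-70) = -56*(-1/70) = ⅘ ≈ 0.80000)
b(21, 1/35)*s = -1*⅘ = -⅘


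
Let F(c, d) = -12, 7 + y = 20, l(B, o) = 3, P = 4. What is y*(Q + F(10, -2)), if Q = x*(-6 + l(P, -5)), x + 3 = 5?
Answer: -234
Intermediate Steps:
x = 2 (x = -3 + 5 = 2)
y = 13 (y = -7 + 20 = 13)
Q = -6 (Q = 2*(-6 + 3) = 2*(-3) = -6)
y*(Q + F(10, -2)) = 13*(-6 - 12) = 13*(-18) = -234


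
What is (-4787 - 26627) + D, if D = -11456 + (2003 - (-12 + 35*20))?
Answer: -41555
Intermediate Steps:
D = -10141 (D = -11456 + (2003 - (-12 + 700)) = -11456 + (2003 - 1*688) = -11456 + (2003 - 688) = -11456 + 1315 = -10141)
(-4787 - 26627) + D = (-4787 - 26627) - 10141 = -31414 - 10141 = -41555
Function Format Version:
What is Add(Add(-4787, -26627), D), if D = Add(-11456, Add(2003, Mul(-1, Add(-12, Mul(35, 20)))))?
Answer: -41555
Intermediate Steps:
D = -10141 (D = Add(-11456, Add(2003, Mul(-1, Add(-12, 700)))) = Add(-11456, Add(2003, Mul(-1, 688))) = Add(-11456, Add(2003, -688)) = Add(-11456, 1315) = -10141)
Add(Add(-4787, -26627), D) = Add(Add(-4787, -26627), -10141) = Add(-31414, -10141) = -41555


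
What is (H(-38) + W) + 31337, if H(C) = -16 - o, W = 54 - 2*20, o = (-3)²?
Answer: 31326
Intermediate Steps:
o = 9
W = 14 (W = 54 - 40 = 14)
H(C) = -25 (H(C) = -16 - 1*9 = -16 - 9 = -25)
(H(-38) + W) + 31337 = (-25 + 14) + 31337 = -11 + 31337 = 31326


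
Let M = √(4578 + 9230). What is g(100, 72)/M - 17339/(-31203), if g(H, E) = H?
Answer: 17339/31203 + 25*√863/863 ≈ 1.4067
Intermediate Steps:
M = 4*√863 (M = √13808 = 4*√863 ≈ 117.51)
g(100, 72)/M - 17339/(-31203) = 100/((4*√863)) - 17339/(-31203) = 100*(√863/3452) - 17339*(-1/31203) = 25*√863/863 + 17339/31203 = 17339/31203 + 25*√863/863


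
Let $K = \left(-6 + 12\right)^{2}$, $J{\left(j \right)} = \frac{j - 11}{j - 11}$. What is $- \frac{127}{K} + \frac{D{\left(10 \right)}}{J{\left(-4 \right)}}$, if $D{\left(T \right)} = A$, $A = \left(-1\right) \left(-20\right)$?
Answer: $\frac{593}{36} \approx 16.472$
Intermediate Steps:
$A = 20$
$D{\left(T \right)} = 20$
$J{\left(j \right)} = 1$ ($J{\left(j \right)} = \frac{-11 + j}{-11 + j} = 1$)
$K = 36$ ($K = 6^{2} = 36$)
$- \frac{127}{K} + \frac{D{\left(10 \right)}}{J{\left(-4 \right)}} = - \frac{127}{36} + \frac{20}{1} = \left(-127\right) \frac{1}{36} + 20 \cdot 1 = - \frac{127}{36} + 20 = \frac{593}{36}$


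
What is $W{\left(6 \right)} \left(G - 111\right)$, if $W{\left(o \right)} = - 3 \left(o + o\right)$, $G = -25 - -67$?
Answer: $2484$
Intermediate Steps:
$G = 42$ ($G = -25 + 67 = 42$)
$W{\left(o \right)} = - 6 o$ ($W{\left(o \right)} = - 3 \cdot 2 o = - 6 o$)
$W{\left(6 \right)} \left(G - 111\right) = \left(-6\right) 6 \left(42 - 111\right) = \left(-36\right) \left(-69\right) = 2484$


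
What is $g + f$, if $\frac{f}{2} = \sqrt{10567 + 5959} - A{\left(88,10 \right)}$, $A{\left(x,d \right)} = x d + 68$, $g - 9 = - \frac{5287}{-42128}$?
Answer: $- \frac{79490249}{42128} + 2 \sqrt{16526} \approx -1629.8$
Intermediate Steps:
$g = \frac{384439}{42128}$ ($g = 9 - \frac{5287}{-42128} = 9 - - \frac{5287}{42128} = 9 + \frac{5287}{42128} = \frac{384439}{42128} \approx 9.1255$)
$A{\left(x,d \right)} = 68 + d x$ ($A{\left(x,d \right)} = d x + 68 = 68 + d x$)
$f = -1896 + 2 \sqrt{16526}$ ($f = 2 \left(\sqrt{10567 + 5959} - \left(68 + 10 \cdot 88\right)\right) = 2 \left(\sqrt{16526} - \left(68 + 880\right)\right) = 2 \left(\sqrt{16526} - 948\right) = 2 \left(-948 + \sqrt{16526}\right) = -1896 + 2 \sqrt{16526} \approx -1638.9$)
$g + f = \frac{384439}{42128} - \left(1896 - 2 \sqrt{16526}\right) = - \frac{79490249}{42128} + 2 \sqrt{16526}$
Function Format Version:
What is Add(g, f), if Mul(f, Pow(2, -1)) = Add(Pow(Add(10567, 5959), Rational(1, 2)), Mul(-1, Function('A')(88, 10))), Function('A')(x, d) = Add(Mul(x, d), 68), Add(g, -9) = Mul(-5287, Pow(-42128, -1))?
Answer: Add(Rational(-79490249, 42128), Mul(2, Pow(16526, Rational(1, 2)))) ≈ -1629.8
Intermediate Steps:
g = Rational(384439, 42128) (g = Add(9, Mul(-5287, Pow(-42128, -1))) = Add(9, Mul(-5287, Rational(-1, 42128))) = Add(9, Rational(5287, 42128)) = Rational(384439, 42128) ≈ 9.1255)
Function('A')(x, d) = Add(68, Mul(d, x)) (Function('A')(x, d) = Add(Mul(d, x), 68) = Add(68, Mul(d, x)))
f = Add(-1896, Mul(2, Pow(16526, Rational(1, 2)))) (f = Mul(2, Add(Pow(Add(10567, 5959), Rational(1, 2)), Mul(-1, Add(68, Mul(10, 88))))) = Mul(2, Add(Pow(16526, Rational(1, 2)), Mul(-1, Add(68, 880)))) = Mul(2, Add(Pow(16526, Rational(1, 2)), Mul(-1, 948))) = Mul(2, Add(Pow(16526, Rational(1, 2)), -948)) = Mul(2, Add(-948, Pow(16526, Rational(1, 2)))) = Add(-1896, Mul(2, Pow(16526, Rational(1, 2)))) ≈ -1638.9)
Add(g, f) = Add(Rational(384439, 42128), Add(-1896, Mul(2, Pow(16526, Rational(1, 2))))) = Add(Rational(-79490249, 42128), Mul(2, Pow(16526, Rational(1, 2))))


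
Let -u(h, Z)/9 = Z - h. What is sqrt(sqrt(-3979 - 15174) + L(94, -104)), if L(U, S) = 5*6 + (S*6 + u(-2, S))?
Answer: sqrt(324 + I*sqrt(19153)) ≈ 18.389 + 3.7629*I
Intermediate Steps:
u(h, Z) = -9*Z + 9*h (u(h, Z) = -9*(Z - h) = -9*Z + 9*h)
L(U, S) = 12 - 3*S (L(U, S) = 5*6 + (S*6 + (-9*S + 9*(-2))) = 30 + (6*S + (-9*S - 18)) = 30 + (6*S + (-18 - 9*S)) = 30 + (-18 - 3*S) = 12 - 3*S)
sqrt(sqrt(-3979 - 15174) + L(94, -104)) = sqrt(sqrt(-3979 - 15174) + (12 - 3*(-104))) = sqrt(sqrt(-19153) + (12 + 312)) = sqrt(I*sqrt(19153) + 324) = sqrt(324 + I*sqrt(19153))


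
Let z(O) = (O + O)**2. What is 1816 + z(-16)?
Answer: 2840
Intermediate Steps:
z(O) = 4*O**2 (z(O) = (2*O)**2 = 4*O**2)
1816 + z(-16) = 1816 + 4*(-16)**2 = 1816 + 4*256 = 1816 + 1024 = 2840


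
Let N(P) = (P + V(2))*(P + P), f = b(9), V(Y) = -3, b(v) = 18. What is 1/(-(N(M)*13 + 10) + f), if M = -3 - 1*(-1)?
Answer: -1/252 ≈ -0.0039683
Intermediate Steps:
f = 18
M = -2 (M = -3 + 1 = -2)
N(P) = 2*P*(-3 + P) (N(P) = (P - 3)*(P + P) = (-3 + P)*(2*P) = 2*P*(-3 + P))
1/(-(N(M)*13 + 10) + f) = 1/(-((2*(-2)*(-3 - 2))*13 + 10) + 18) = 1/(-((2*(-2)*(-5))*13 + 10) + 18) = 1/(-(20*13 + 10) + 18) = 1/(-(260 + 10) + 18) = 1/(-1*270 + 18) = 1/(-270 + 18) = 1/(-252) = -1/252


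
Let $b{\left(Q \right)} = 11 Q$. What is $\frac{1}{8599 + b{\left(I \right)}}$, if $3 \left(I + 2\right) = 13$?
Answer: $\frac{3}{25874} \approx 0.00011595$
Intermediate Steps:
$I = \frac{7}{3}$ ($I = -2 + \frac{1}{3} \cdot 13 = -2 + \frac{13}{3} = \frac{7}{3} \approx 2.3333$)
$\frac{1}{8599 + b{\left(I \right)}} = \frac{1}{8599 + 11 \cdot \frac{7}{3}} = \frac{1}{8599 + \frac{77}{3}} = \frac{1}{\frac{25874}{3}} = \frac{3}{25874}$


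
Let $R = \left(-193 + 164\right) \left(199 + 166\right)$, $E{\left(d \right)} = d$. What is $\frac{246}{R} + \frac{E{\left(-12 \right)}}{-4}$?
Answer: $\frac{31509}{10585} \approx 2.9768$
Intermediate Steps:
$R = -10585$ ($R = \left(-29\right) 365 = -10585$)
$\frac{246}{R} + \frac{E{\left(-12 \right)}}{-4} = \frac{246}{-10585} - \frac{12}{-4} = 246 \left(- \frac{1}{10585}\right) - -3 = - \frac{246}{10585} + 3 = \frac{31509}{10585}$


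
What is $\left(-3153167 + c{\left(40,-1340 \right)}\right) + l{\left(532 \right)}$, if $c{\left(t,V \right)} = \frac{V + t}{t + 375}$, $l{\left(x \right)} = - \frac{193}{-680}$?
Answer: $- \frac{177964906261}{56440} \approx -3.1532 \cdot 10^{6}$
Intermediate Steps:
$l{\left(x \right)} = \frac{193}{680}$ ($l{\left(x \right)} = \left(-193\right) \left(- \frac{1}{680}\right) = \frac{193}{680}$)
$c{\left(t,V \right)} = \frac{V + t}{375 + t}$
$\left(-3153167 + c{\left(40,-1340 \right)}\right) + l{\left(532 \right)} = \left(-3153167 + \frac{-1340 + 40}{375 + 40}\right) + \frac{193}{680} = \left(-3153167 + \frac{1}{415} \left(-1300\right)\right) + \frac{193}{680} = \left(-3153167 - \frac{260}{83}\right) + \frac{193}{680} = - \frac{261713121}{83} + \frac{193}{680} = - \frac{177964906261}{56440}$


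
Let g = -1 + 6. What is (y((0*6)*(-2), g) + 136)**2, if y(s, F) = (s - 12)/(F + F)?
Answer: 454276/25 ≈ 18171.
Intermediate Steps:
g = 5
y(s, F) = (-12 + s)/(2*F) (y(s, F) = (-12 + s)/((2*F)) = (-12 + s)*(1/(2*F)) = (-12 + s)/(2*F))
(y((0*6)*(-2), g) + 136)**2 = ((1/2)*(-12 + (0*6)*(-2))/5 + 136)**2 = ((1/2)*(1/5)*(-12 + 0*(-2)) + 136)**2 = ((1/2)*(1/5)*(-12 + 0) + 136)**2 = ((1/2)*(1/5)*(-12) + 136)**2 = (-6/5 + 136)**2 = (674/5)**2 = 454276/25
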